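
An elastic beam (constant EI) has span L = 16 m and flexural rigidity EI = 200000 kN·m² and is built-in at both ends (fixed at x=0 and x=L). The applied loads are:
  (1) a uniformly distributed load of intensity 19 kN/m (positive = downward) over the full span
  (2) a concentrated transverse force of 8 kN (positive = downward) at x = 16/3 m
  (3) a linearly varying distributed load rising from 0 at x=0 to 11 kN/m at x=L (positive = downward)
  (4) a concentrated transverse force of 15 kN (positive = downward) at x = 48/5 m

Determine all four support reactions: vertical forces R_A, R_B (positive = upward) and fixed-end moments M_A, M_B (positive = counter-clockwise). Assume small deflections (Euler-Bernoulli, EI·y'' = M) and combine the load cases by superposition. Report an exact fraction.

R_A = 127984/675 kN, M_A = 365312/675 kN·m, R_B = 152141/675 kN, M_B = -398368/675 kN·m

Load 1 — uniform load w=19 kN/m over full span:
  R_A = wL/2 = 19·16/2 = 152 kN
  M_A = wL²/12 = 19·16²/12 = 1216/3 kN·m
  R_B = wL/2 = 19·16/2 = 152 kN
  M_B = -wL²/12 = -19·16²/12 = -1216/3 kN·m
Load 2 — point force P=8 kN at a=16/3 m (b=L-a=32/3):
  R_A = Pb²(3a+b)/L³ = 8·(32/3)²·(3·(16/3)+(32/3))/16³ = 160/27 kN
  M_A = Pab²/L² = 8·(16/3)·(32/3)²/16² = 512/27 kN·m
  R_B = Pa²(a+3b)/L³ = 8·(16/3)²·((16/3)+3·(32/3))/16³ = 56/27 kN
  M_B = -Pa²b/L² = -8·(16/3)²·(32/3)/16² = -256/27 kN·m
Load 3 — triangular load w₀=11 kN/m (0→w₀ over full span):
  R_A = 3w₀L/20 = 3·11·16/20 = 132/5 kN
  M_A = w₀L²/30 = 11·16²/30 = 1408/15 kN·m
  R_B = 7w₀L/20 = 7·11·16/20 = 308/5 kN
  M_B = -w₀L²/20 = -11·16²/20 = -704/5 kN·m
Load 4 — point force P=15 kN at a=48/5 m (b=L-a=32/5):
  R_A = Pb²(3a+b)/L³ = 15·(32/5)²·(3·(48/5)+(32/5))/16³ = 132/25 kN
  M_A = Pab²/L² = 15·(48/5)·(32/5)²/16² = 576/25 kN·m
  R_B = Pa²(a+3b)/L³ = 15·(48/5)²·((48/5)+3·(32/5))/16³ = 243/25 kN
  M_B = -Pa²b/L² = -15·(48/5)²·(32/5)/16² = -864/25 kN·m
Superposition: R_A = 127984/675 kN, M_A = 365312/675 kN·m, R_B = 152141/675 kN, M_B = -398368/675 kN·m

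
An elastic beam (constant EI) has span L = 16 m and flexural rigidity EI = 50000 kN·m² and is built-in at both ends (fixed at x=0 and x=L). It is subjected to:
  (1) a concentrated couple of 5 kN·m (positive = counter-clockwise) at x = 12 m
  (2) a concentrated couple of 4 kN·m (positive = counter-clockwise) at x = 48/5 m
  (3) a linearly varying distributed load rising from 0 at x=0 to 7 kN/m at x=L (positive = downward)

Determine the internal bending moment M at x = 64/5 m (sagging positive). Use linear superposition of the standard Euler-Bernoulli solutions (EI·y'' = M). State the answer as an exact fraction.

M(64/5) = -2071/6000 kN·m

Load 1 — applied couple M₀=5 kN·m at a=12 m (b=L-a=4):
  M_1 = R_Ax - M_A - M₀  [x>a] with R_A=45/128, M_A=25/16 = (45/128)·(64/5) - (25/16) - 5 = -33/16 kN·m
Load 2 — applied couple M₀=4 kN·m at a=48/5 m (b=L-a=32/5):
  M_2 = R_Ax - M_A - M₀  [x>a] with R_A=9/25, M_A=32/25 = (9/25)·(64/5) - (32/25) - 4 = -84/125 kN·m
Load 3 — triangular load w₀=7 kN/m (0→w₀ over full span):
  M_3 = 3w₀Lx/20 - w₀L²/30 - w₀x³/(6L) = 3·7·16·(64/5)/20 - 7·16²/30 - 7·(64/5)³/(6·16) = 896/375 kN·m
Superposition: M = Σ M_i = -2071/6000 kN·m ≈ -0.345167 kN·m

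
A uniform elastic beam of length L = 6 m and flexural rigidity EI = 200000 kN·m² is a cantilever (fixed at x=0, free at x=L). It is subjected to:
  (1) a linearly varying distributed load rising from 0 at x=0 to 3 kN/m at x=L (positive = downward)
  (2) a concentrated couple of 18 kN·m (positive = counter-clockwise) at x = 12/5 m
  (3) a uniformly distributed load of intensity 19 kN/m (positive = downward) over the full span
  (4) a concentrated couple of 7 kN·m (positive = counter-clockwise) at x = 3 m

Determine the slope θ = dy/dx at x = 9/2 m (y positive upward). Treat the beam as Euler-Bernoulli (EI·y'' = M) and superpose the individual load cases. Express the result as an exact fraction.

Load 1 — triangular load w₀=3 kN/m (0→w₀ over full span):
  θ_1 = (w₀Lx²/4-w₀L²x/3-w₀x⁴/(24L))/EI = (3·6·(9/2)²/4-3·6²·(9/2)/3-3·(9/2)⁴/(24·6))/200000 = -20331/51200000 rad
Load 2 — applied couple M₀=18 kN·m at a=12/5 m (b=L-a=18/5):
  θ_2 = M₀a/EI  [x>a] = 18·(12/5)/200000 = 27/125000 rad
Load 3 — uniform load w=19 kN/m over full span:
  θ_3 = -wx(x²-3Lx+3L²)/(6EI) = -19·(9/2)·((9/2)²-3·6·(9/2)+3·6²)/(6·200000) = -10773/3200000 rad
Load 4 — applied couple M₀=7 kN·m at a=3 m (b=L-a=3):
  θ_4 = M₀a/EI  [x>a] = 7·3/200000 = 21/200000 rad
Superposition: θ = Σ θ_i = -881319/256000000 rad ≈ -0.003443 rad

θ(9/2) = -881319/256000000 rad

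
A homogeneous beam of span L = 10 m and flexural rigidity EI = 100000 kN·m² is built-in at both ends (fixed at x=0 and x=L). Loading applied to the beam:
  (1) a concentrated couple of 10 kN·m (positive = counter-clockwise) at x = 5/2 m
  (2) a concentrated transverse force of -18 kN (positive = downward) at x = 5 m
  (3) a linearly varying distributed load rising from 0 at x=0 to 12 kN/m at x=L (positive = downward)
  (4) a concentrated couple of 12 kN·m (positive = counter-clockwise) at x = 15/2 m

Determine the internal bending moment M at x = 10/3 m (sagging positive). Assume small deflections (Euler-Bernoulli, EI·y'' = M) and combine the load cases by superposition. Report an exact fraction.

M(10/3) = 317/216 kN·m

Load 1 — applied couple M₀=10 kN·m at a=5/2 m (b=L-a=15/2):
  M_1 = R_Ax - M_A - M₀  [x>a] with R_A=9/8, M_A=-15/8 = (9/8)·(10/3) - (-15/8) - 10 = -35/8 kN·m
Load 2 — point force P=-18 kN at a=5 m (b=L-a=5):
  M_2 = Pb²(3a+b)x/L³ - Pab²/L²  [x≤a] = (-18)·5²·(3·5+5)·(10/3)/10³ - (-18)·5·5²/10² = -15/2 kN·m
Load 3 — triangular load w₀=12 kN/m (0→w₀ over full span):
  M_3 = 3w₀Lx/20 - w₀L²/30 - w₀x³/(6L) = 3·12·10·(10/3)/20 - 12·10²/30 - 12·(10/3)³/(6·10) = 340/27 kN·m
Load 4 — applied couple M₀=12 kN·m at a=15/2 m (b=L-a=5/2):
  M_4 = R_Ax - M_A  [x≤a] with R_A=27/20, M_A=15/4 = (27/20)·(10/3) - (15/4) = 3/4 kN·m
Superposition: M = Σ M_i = 317/216 kN·m ≈ 1.467593 kN·m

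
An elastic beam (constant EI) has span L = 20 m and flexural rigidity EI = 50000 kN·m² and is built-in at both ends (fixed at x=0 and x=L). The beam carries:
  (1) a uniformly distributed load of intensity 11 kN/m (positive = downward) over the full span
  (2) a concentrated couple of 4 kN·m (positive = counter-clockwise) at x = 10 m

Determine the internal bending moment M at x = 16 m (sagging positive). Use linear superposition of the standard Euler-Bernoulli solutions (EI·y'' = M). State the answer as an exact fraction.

M(16) = -223/15 kN·m

Load 1 — uniform load w=11 kN/m over full span:
  M_1 = wLx/2 - wL²/12 - wx²/2 = 11·20·16/2 - 11·20²/12 - 11·16²/2 = -44/3 kN·m
Load 2 — applied couple M₀=4 kN·m at a=10 m (b=L-a=10):
  M_2 = R_Ax - M_A - M₀  [x>a] with R_A=3/10, M_A=1 = (3/10)·16 - 1 - 4 = -1/5 kN·m
Superposition: M = Σ M_i = -223/15 kN·m ≈ -14.866667 kN·m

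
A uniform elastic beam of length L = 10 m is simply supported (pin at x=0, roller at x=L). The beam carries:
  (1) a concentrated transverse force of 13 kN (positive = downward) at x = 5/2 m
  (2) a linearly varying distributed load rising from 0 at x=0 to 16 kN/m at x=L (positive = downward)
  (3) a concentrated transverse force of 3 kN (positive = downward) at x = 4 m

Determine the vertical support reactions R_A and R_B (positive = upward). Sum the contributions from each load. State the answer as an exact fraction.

Load 1 — point force P=13 kN at a=5/2 m (b=L-a=15/2):
  R_A = Pb/L = 13·(15/2)/10 = 39/4 kN
  R_B = Pa/L = 13·(5/2)/10 = 13/4 kN
Load 2 — triangular load w₀=16 kN/m (0→w₀ over full span):
  R_A = w₀L/6 = 16·10/6 = 80/3 kN
  R_B = w₀L/3 = 16·10/3 = 160/3 kN
Load 3 — point force P=3 kN at a=4 m (b=L-a=6):
  R_A = Pb/L = 3·6/10 = 9/5 kN
  R_B = Pa/L = 3·4/10 = 6/5 kN
Superposition: R_A = 2293/60 kN, R_B = 3467/60 kN

R_A = 2293/60 kN, R_B = 3467/60 kN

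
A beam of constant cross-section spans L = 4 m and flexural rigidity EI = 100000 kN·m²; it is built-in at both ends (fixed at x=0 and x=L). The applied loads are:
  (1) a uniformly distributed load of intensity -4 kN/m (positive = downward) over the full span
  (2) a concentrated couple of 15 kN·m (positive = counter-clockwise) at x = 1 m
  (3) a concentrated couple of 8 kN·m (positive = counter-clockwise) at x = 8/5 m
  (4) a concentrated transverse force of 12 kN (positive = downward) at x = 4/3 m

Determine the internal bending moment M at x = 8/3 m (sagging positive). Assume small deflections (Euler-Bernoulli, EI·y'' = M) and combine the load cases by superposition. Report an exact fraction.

Load 1 — uniform load w=-4 kN/m over full span:
  M_1 = wLx/2 - wL²/12 - wx²/2 = (-4)·4·(8/3)/2 - (-4)·4²/12 - (-4)·(8/3)²/2 = -16/9 kN·m
Load 2 — applied couple M₀=15 kN·m at a=1 m (b=L-a=3):
  M_2 = R_Ax - M_A - M₀  [x>a] with R_A=135/32, M_A=-45/16 = (135/32)·(8/3) - (-45/16) - 15 = -15/16 kN·m
Load 3 — applied couple M₀=8 kN·m at a=8/5 m (b=L-a=12/5):
  M_3 = R_Ax - M_A - M₀  [x>a] with R_A=72/25, M_A=24/25 = (72/25)·(8/3) - (24/25) - 8 = -32/25 kN·m
Load 4 — point force P=12 kN at a=4/3 m (b=L-a=8/3):
  M_4 = Pa²(a+3b)(L-x)/L³ - Pa²b/L²  [x>a] = 12·(4/3)²·((4/3)+3·(8/3))·(4-(8/3))/4³ - 12·(4/3)²·(8/3)/4² = 16/27 kN·m
Superposition: M = Σ M_i = -36749/10800 kN·m ≈ -3.402685 kN·m

M(8/3) = -36749/10800 kN·m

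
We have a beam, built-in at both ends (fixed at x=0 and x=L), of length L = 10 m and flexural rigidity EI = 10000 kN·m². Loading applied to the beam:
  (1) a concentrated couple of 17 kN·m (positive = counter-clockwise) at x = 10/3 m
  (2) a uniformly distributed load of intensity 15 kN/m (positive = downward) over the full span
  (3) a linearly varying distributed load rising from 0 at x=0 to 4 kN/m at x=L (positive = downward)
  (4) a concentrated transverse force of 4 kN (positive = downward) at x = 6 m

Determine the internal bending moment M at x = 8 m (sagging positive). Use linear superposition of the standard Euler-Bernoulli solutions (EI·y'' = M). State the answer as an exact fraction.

M(8) = -1466/375 kN·m

Load 1 — applied couple M₀=17 kN·m at a=10/3 m (b=L-a=20/3):
  M_1 = R_Ax - M_A - M₀  [x>a] with R_A=34/15, M_A=0 = (34/15)·8 - 0 - 17 = 17/15 kN·m
Load 2 — uniform load w=15 kN/m over full span:
  M_2 = wLx/2 - wL²/12 - wx²/2 = 15·10·8/2 - 15·10²/12 - 15·8²/2 = -5 kN·m
Load 3 — triangular load w₀=4 kN/m (0→w₀ over full span):
  M_3 = 3w₀Lx/20 - w₀L²/30 - w₀x³/(6L) = 3·4·10·8/20 - 4·10²/30 - 4·8³/(6·10) = 8/15 kN·m
Load 4 — point force P=4 kN at a=6 m (b=L-a=4):
  M_4 = Pa²(a+3b)(L-x)/L³ - Pa²b/L²  [x>a] = 4·6²·(6+3·4)·(10-8)/10³ - 4·6²·4/10² = -72/125 kN·m
Superposition: M = Σ M_i = -1466/375 kN·m ≈ -3.909333 kN·m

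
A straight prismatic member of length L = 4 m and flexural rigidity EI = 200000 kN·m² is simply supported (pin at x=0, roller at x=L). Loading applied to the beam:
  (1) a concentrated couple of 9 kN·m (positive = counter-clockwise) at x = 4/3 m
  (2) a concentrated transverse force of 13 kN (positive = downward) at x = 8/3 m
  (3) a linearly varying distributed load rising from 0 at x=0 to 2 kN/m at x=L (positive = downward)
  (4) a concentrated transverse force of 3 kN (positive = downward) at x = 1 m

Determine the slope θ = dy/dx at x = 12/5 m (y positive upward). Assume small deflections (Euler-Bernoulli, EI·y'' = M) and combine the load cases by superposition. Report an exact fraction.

Load 1 — applied couple M₀=9 kN·m at a=4/3 m (b=L-a=8/3):
  θ_1 = (M₀x²/(2L)-M₀(x-a)+C₁)/EI  [x>a] with C₁=M₀(3b²-L²)/(6L)=2 = (9·(12/5)²/(2·4)-9·((12/5)-(4/3))+2)/200000 = -7/1250000 rad
Load 2 — point force P=13 kN at a=8/3 m (b=L-a=4/3):
  θ_2 = -Pb(L²-b²-3x²)/(6LEI)  [x≤a] = -13·(4/3)·(4²-(4/3)²-3·(12/5)²)/(6·4·200000) = 559/50625000 rad
Load 3 — triangular load w₀=2 kN/m (0→w₀ over full span):
  θ_3 = -w₀(7L⁴-30L²x²+15x⁴)/(360LEI) = -2·(7·4⁴-30·4²·(12/5)²+15·(12/5)⁴)/(360·4·200000) = 58/17578125 rad
Load 4 — point force P=3 kN at a=1 m (b=L-a=3):
  θ_4 = -Pa(2L²-6Lx+3x²+a²)/(6LEI)  [x>a] = -3·1·(2·4²-6·4·(12/5)+3·(12/5)²+1²)/(6·4·200000) = 183/40000000 rad
Superposition: θ = Σ θ_i = 1078639/81000000000 rad ≈ 0.000013 rad

θ(12/5) = 1078639/81000000000 rad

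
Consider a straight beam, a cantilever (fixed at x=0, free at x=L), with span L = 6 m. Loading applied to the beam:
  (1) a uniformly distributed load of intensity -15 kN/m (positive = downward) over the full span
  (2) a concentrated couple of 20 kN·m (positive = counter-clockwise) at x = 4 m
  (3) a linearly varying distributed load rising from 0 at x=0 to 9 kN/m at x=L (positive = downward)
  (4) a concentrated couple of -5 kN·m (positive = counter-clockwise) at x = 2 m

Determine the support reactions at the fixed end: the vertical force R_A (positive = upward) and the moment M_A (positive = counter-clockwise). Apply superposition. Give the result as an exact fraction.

R_A = -63 kN, M_A = -177 kN·m

Load 1 — uniform load w=-15 kN/m over full span:
  R_A = wL = (-15)·6 = -90 kN
  M_A = wL²/2 = (-15)·6²/2 = -270 kN·m
Load 2 — applied couple M₀=20 kN·m at a=4 m (b=L-a=2):
  R_A = 0 kN
  M_A = -M₀ = -20 kN·m
Load 3 — triangular load w₀=9 kN/m (0→w₀ over full span):
  R_A = w₀L/2 = 9·6/2 = 27 kN
  M_A = w₀L²/3 = 9·6²/3 = 108 kN·m
Load 4 — applied couple M₀=-5 kN·m at a=2 m (b=L-a=4):
  R_A = 0 kN
  M_A = -M₀ = -(-5) = 5 kN·m
Superposition: R_A = -63 kN, M_A = -177 kN·m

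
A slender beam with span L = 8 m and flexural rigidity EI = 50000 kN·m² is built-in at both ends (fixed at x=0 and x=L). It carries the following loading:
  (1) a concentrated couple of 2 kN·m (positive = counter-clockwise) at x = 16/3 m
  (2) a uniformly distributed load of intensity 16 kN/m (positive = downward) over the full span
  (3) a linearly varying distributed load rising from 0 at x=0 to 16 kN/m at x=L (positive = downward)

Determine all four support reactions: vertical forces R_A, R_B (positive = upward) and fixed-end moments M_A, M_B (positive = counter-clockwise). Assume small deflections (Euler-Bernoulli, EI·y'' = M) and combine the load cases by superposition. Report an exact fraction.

Load 1 — applied couple M₀=2 kN·m at a=16/3 m (b=L-a=8/3):
  R_A = 6M₀ab/L³ = 6·2·(16/3)·(8/3)/8³ = 1/3 kN
  M_A = M₀b(2a-b)/L² = 2·(8/3)·(2·(16/3)-(8/3))/8² = 2/3 kN·m
  R_B = -6M₀ab/L³ = -6·2·(16/3)·(8/3)/8³ = -1/3 kN
  M_B = M₀a(2b-a)/L² = 2·(16/3)·(2·(8/3)-(16/3))/8² = 0 kN·m
Load 2 — uniform load w=16 kN/m over full span:
  R_A = wL/2 = 16·8/2 = 64 kN
  M_A = wL²/12 = 16·8²/12 = 256/3 kN·m
  R_B = wL/2 = 16·8/2 = 64 kN
  M_B = -wL²/12 = -16·8²/12 = -256/3 kN·m
Load 3 — triangular load w₀=16 kN/m (0→w₀ over full span):
  R_A = 3w₀L/20 = 3·16·8/20 = 96/5 kN
  M_A = w₀L²/30 = 16·8²/30 = 512/15 kN·m
  R_B = 7w₀L/20 = 7·16·8/20 = 224/5 kN
  M_B = -w₀L²/20 = -16·8²/20 = -256/5 kN·m
Superposition: R_A = 1253/15 kN, M_A = 1802/15 kN·m, R_B = 1627/15 kN, M_B = -2048/15 kN·m

R_A = 1253/15 kN, M_A = 1802/15 kN·m, R_B = 1627/15 kN, M_B = -2048/15 kN·m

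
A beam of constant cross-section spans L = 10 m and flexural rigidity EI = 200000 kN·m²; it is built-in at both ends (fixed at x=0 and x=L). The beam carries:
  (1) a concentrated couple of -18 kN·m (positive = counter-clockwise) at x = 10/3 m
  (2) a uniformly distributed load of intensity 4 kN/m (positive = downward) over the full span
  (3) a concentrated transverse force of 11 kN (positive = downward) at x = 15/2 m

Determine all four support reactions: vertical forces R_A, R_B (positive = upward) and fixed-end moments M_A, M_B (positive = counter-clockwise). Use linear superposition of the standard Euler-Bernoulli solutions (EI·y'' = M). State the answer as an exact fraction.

R_A = 3091/160 kN, M_A = 3695/96 kN·m, R_B = 5069/160 kN, M_B = -5261/96 kN·m

Load 1 — applied couple M₀=-18 kN·m at a=10/3 m (b=L-a=20/3):
  R_A = 6M₀ab/L³ = 6·(-18)·(10/3)·(20/3)/10³ = -12/5 kN
  M_A = M₀b(2a-b)/L² = (-18)·(20/3)·(2·(10/3)-(20/3))/10² = 0 kN·m
  R_B = -6M₀ab/L³ = -6·(-18)·(10/3)·(20/3)/10³ = 12/5 kN
  M_B = M₀a(2b-a)/L² = (-18)·(10/3)·(2·(20/3)-(10/3))/10² = -6 kN·m
Load 2 — uniform load w=4 kN/m over full span:
  R_A = wL/2 = 4·10/2 = 20 kN
  M_A = wL²/12 = 4·10²/12 = 100/3 kN·m
  R_B = wL/2 = 4·10/2 = 20 kN
  M_B = -wL²/12 = -4·10²/12 = -100/3 kN·m
Load 3 — point force P=11 kN at a=15/2 m (b=L-a=5/2):
  R_A = Pb²(3a+b)/L³ = 11·(5/2)²·(3·(15/2)+(5/2))/10³ = 55/32 kN
  M_A = Pab²/L² = 11·(15/2)·(5/2)²/10² = 165/32 kN·m
  R_B = Pa²(a+3b)/L³ = 11·(15/2)²·((15/2)+3·(5/2))/10³ = 297/32 kN
  M_B = -Pa²b/L² = -11·(15/2)²·(5/2)/10² = -495/32 kN·m
Superposition: R_A = 3091/160 kN, M_A = 3695/96 kN·m, R_B = 5069/160 kN, M_B = -5261/96 kN·m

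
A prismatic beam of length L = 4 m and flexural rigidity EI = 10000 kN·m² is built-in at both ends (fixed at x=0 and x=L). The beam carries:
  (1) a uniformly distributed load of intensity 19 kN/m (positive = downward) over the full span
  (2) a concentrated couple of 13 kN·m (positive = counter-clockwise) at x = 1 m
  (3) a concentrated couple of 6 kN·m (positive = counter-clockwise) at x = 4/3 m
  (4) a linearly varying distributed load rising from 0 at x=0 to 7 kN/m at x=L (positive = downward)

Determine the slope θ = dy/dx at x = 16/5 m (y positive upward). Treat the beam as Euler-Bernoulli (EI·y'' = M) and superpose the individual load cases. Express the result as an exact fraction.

θ(16/5) = 4031/4687500 rad

Load 1 — uniform load w=19 kN/m over full span:
  θ_1 = -wx(L-x)(L-2x)/(12EI) = -19·(16/5)·(4-(16/5))·(4-2·(16/5))/(12·10000) = 76/78125 rad
Load 2 — applied couple M₀=13 kN·m at a=1 m (b=L-a=3):
  θ_2 = (R_Ax²/2 - M_Ax - M₀(x-a))/EI  [x>a] with R_A=117/32, M_A=-39/16 = ((117/32)·(16/5)²/2 - (-39/16)·(16/5) - 13·((16/5)-1))/10000 = -13/62500 rad
Load 3 — applied couple M₀=6 kN·m at a=4/3 m (b=L-a=8/3):
  θ_3 = (R_Ax²/2 - M_Ax - M₀(x-a))/EI  [x>a] with R_A=2, M_A=0 = (2·(16/5)²/2 - 0·(16/5) - 6·((16/5)-(4/3)))/10000 = -3/31250 rad
Load 4 — triangular load w₀=7 kN/m (0→w₀ over full span):
  θ_4 = -w₀(2x(L-x)(L-2x)(x+2L)+x²(L-x)²)/(120LEI) = -7·(2·(16/5)·(4-(16/5))·(4-2·(16/5))·((16/5)+2·4)+(16/5)²·(4-(16/5))²)/(120·4·10000) = 224/1171875 rad
Superposition: θ = Σ θ_i = 4031/4687500 rad ≈ 0.000860 rad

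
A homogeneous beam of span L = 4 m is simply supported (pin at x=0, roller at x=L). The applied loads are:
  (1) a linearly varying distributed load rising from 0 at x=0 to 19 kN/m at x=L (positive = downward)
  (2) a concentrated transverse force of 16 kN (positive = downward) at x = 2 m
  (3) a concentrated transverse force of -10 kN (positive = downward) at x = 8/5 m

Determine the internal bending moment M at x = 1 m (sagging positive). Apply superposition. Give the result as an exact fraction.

Load 1 — triangular load w₀=19 kN/m (0→w₀ over full span):
  M_1 = w₀Lx/6 - w₀x³/(6L) = 19·4·1/6 - 19·1³/(6·4) = 95/8 kN·m
Load 2 — point force P=16 kN at a=2 m (b=L-a=2):
  M_2 = Pbx/L  [x≤a] = 16·2·1/4 = 8 kN·m
Load 3 — point force P=-10 kN at a=8/5 m (b=L-a=12/5):
  M_3 = Pbx/L  [x≤a] = (-10)·(12/5)·1/4 = -6 kN·m
Superposition: M = Σ M_i = 111/8 kN·m ≈ 13.875000 kN·m

M(1) = 111/8 kN·m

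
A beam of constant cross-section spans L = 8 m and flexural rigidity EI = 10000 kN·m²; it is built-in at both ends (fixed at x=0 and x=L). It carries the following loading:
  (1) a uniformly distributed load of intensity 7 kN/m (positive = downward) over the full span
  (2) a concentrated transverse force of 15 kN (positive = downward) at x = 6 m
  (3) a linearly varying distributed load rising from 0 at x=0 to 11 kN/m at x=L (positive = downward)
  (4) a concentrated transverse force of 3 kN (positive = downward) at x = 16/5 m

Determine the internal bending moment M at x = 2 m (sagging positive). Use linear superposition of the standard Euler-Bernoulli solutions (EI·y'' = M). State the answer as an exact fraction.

Load 1 — uniform load w=7 kN/m over full span:
  M_1 = wLx/2 - wL²/12 - wx²/2 = 7·8·2/2 - 7·8²/12 - 7·2²/2 = 14/3 kN·m
Load 2 — point force P=15 kN at a=6 m (b=L-a=2):
  M_2 = Pb²(3a+b)x/L³ - Pab²/L²  [x≤a] = 15·2²·(3·6+2)·2/8³ - 15·6·2²/8² = -15/16 kN·m
Load 3 — triangular load w₀=11 kN/m (0→w₀ over full span):
  M_3 = 3w₀Lx/20 - w₀L²/30 - w₀x³/(6L) = 3·11·8·2/20 - 11·8²/30 - 11·2³/(6·8) = 11/10 kN·m
Load 4 — point force P=3 kN at a=16/5 m (b=L-a=24/5):
  M_4 = Pb²(3a+b)x/L³ - Pab²/L²  [x≤a] = 3·(24/5)²·(3·(16/5)+(24/5))·2/8³ - 3·(16/5)·(24/5)²/8² = 54/125 kN·m
Superposition: M = Σ M_i = 31567/6000 kN·m ≈ 5.261167 kN·m

M(2) = 31567/6000 kN·m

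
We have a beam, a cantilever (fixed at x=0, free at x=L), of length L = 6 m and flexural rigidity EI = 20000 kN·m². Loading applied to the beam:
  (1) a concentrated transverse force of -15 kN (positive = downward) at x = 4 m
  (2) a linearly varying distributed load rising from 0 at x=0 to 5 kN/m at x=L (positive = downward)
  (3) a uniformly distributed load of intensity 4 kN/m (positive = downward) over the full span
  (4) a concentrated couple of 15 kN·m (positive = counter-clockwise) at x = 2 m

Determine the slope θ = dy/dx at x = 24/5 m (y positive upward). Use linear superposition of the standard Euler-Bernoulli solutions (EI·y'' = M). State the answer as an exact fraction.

θ(24/5) = -1581/250000 rad

Load 1 — point force P=-15 kN at a=4 m (b=L-a=2):
  θ_1 = -Pa²/(2EI)  [x>a] = -(-15)·4²/(2·20000) = 3/500 rad
Load 2 — triangular load w₀=5 kN/m (0→w₀ over full span):
  θ_2 = (w₀Lx²/4-w₀L²x/3-w₀x⁴/(24L))/EI = (5·6·(24/5)²/4-5·6²·(24/5)/3-5·(24/5)⁴/(24·6))/20000 = -522/78125 rad
Load 3 — uniform load w=4 kN/m over full span:
  θ_3 = -wx(x²-3Lx+3L²)/(6EI) = -4·(24/5)·((24/5)²-3·6·(24/5)+3·6²)/(6·20000) = -558/78125 rad
Load 4 — applied couple M₀=15 kN·m at a=2 m (b=L-a=4):
  θ_4 = M₀a/EI  [x>a] = 15·2/20000 = 3/2000 rad
Superposition: θ = Σ θ_i = -1581/250000 rad ≈ -0.006324 rad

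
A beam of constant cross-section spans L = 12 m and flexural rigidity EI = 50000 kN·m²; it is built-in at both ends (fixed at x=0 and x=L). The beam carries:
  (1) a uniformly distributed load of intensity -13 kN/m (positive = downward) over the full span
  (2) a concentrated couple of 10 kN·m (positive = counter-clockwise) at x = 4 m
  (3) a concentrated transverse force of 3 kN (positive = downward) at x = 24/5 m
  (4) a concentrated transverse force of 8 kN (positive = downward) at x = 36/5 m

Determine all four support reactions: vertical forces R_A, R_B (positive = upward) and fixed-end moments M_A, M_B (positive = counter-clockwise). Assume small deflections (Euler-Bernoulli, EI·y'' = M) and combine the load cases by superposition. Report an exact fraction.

R_A = -16229/225 kN, M_A = -708/5 kN·m, R_B = -16396/225 kN, M_B = 10654/75 kN·m

Load 1 — uniform load w=-13 kN/m over full span:
  R_A = wL/2 = (-13)·12/2 = -78 kN
  M_A = wL²/12 = (-13)·12²/12 = -156 kN·m
  R_B = wL/2 = (-13)·12/2 = -78 kN
  M_B = -wL²/12 = -(-13)·12²/12 = 156 kN·m
Load 2 — applied couple M₀=10 kN·m at a=4 m (b=L-a=8):
  R_A = 6M₀ab/L³ = 6·10·4·8/12³ = 10/9 kN
  M_A = M₀b(2a-b)/L² = 10·8·(2·4-8)/12² = 0 kN·m
  R_B = -6M₀ab/L³ = -6·10·4·8/12³ = -10/9 kN
  M_B = M₀a(2b-a)/L² = 10·4·(2·8-4)/12² = 10/3 kN·m
Load 3 — point force P=3 kN at a=24/5 m (b=L-a=36/5):
  R_A = Pb²(3a+b)/L³ = 3·(36/5)²·(3·(24/5)+(36/5))/12³ = 243/125 kN
  M_A = Pab²/L² = 3·(24/5)·(36/5)²/12² = 648/125 kN·m
  R_B = Pa²(a+3b)/L³ = 3·(24/5)²·((24/5)+3·(36/5))/12³ = 132/125 kN
  M_B = -Pa²b/L² = -3·(24/5)²·(36/5)/12² = -432/125 kN·m
Load 4 — point force P=8 kN at a=36/5 m (b=L-a=24/5):
  R_A = Pb²(3a+b)/L³ = 8·(24/5)²·(3·(36/5)+(24/5))/12³ = 352/125 kN
  M_A = Pab²/L² = 8·(36/5)·(24/5)²/12² = 1152/125 kN·m
  R_B = Pa²(a+3b)/L³ = 8·(36/5)²·((36/5)+3·(24/5))/12³ = 648/125 kN
  M_B = -Pa²b/L² = -8·(36/5)²·(24/5)/12² = -1728/125 kN·m
Superposition: R_A = -16229/225 kN, M_A = -708/5 kN·m, R_B = -16396/225 kN, M_B = 10654/75 kN·m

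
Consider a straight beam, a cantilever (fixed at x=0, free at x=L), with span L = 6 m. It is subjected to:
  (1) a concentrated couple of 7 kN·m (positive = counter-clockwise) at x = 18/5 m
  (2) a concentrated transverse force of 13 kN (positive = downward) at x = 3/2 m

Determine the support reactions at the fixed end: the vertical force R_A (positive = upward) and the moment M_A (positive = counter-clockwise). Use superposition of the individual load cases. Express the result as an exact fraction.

R_A = 13 kN, M_A = 25/2 kN·m

Load 1 — applied couple M₀=7 kN·m at a=18/5 m (b=L-a=12/5):
  R_A = 0 kN
  M_A = -M₀ = -7 kN·m
Load 2 — point force P=13 kN at a=3/2 m (b=L-a=9/2):
  R_A = P = 13 kN
  M_A = Pa = 13·(3/2) = 39/2 kN·m
Superposition: R_A = 13 kN, M_A = 25/2 kN·m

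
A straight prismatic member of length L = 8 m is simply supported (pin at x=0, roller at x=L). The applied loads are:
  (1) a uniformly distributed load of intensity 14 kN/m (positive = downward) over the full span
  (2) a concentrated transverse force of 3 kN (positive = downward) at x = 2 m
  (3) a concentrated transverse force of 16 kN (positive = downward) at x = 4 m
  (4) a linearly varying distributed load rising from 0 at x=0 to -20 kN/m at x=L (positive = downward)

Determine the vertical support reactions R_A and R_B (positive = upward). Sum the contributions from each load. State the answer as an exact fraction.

Load 1 — uniform load w=14 kN/m over full span:
  R_A = wL/2 = 14·8/2 = 56 kN
  R_B = wL/2 = 14·8/2 = 56 kN
Load 2 — point force P=3 kN at a=2 m (b=L-a=6):
  R_A = Pb/L = 3·6/8 = 9/4 kN
  R_B = Pa/L = 3·2/8 = 3/4 kN
Load 3 — point force P=16 kN at a=4 m (b=L-a=4):
  R_A = Pb/L = 16·4/8 = 8 kN
  R_B = Pa/L = 16·4/8 = 8 kN
Load 4 — triangular load w₀=-20 kN/m (0→w₀ over full span):
  R_A = w₀L/6 = (-20)·8/6 = -80/3 kN
  R_B = w₀L/3 = (-20)·8/3 = -160/3 kN
Superposition: R_A = 475/12 kN, R_B = 137/12 kN

R_A = 475/12 kN, R_B = 137/12 kN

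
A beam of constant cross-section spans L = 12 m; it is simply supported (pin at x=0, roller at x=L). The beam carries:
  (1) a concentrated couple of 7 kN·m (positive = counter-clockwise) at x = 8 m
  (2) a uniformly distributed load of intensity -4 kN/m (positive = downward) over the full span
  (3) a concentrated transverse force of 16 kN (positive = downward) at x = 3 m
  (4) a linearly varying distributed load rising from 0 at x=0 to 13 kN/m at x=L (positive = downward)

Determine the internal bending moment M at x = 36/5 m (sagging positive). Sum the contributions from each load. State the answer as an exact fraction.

M(36/5) = 9261/125 kN·m

Load 1 — applied couple M₀=7 kN·m at a=8 m (b=L-a=4):
  M_1 = M₀x/L  [x≤a] = 7·(36/5)/12 = 21/5 kN·m
Load 2 — uniform load w=-4 kN/m over full span:
  M_2 = wx(L-x)/2 = (-4)·(36/5)·(12-(36/5))/2 = -1728/25 kN·m
Load 3 — point force P=16 kN at a=3 m (b=L-a=9):
  M_3 = Pa(L-x)/L  [x>a] = 16·3·(12-(36/5))/12 = 96/5 kN·m
Load 4 — triangular load w₀=13 kN/m (0→w₀ over full span):
  M_4 = w₀Lx/6 - w₀x³/(6L) = 13·12·(36/5)/6 - 13·(36/5)³/(6·12) = 14976/125 kN·m
Superposition: M = Σ M_i = 9261/125 kN·m ≈ 74.088000 kN·m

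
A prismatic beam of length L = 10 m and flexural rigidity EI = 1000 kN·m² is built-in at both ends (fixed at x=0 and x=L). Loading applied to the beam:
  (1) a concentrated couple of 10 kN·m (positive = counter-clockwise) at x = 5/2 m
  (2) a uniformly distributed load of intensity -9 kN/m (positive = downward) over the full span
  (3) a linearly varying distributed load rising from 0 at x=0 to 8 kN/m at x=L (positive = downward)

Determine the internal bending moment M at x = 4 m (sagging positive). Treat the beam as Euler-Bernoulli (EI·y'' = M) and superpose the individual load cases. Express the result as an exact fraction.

M(4) = -953/40 kN·m

Load 1 — applied couple M₀=10 kN·m at a=5/2 m (b=L-a=15/2):
  M_1 = R_Ax - M_A - M₀  [x>a] with R_A=9/8, M_A=-15/8 = (9/8)·4 - (-15/8) - 10 = -29/8 kN·m
Load 2 — uniform load w=-9 kN/m over full span:
  M_2 = wLx/2 - wL²/12 - wx²/2 = (-9)·10·4/2 - (-9)·10²/12 - (-9)·4²/2 = -33 kN·m
Load 3 — triangular load w₀=8 kN/m (0→w₀ over full span):
  M_3 = 3w₀Lx/20 - w₀L²/30 - w₀x³/(6L) = 3·8·10·4/20 - 8·10²/30 - 8·4³/(6·10) = 64/5 kN·m
Superposition: M = Σ M_i = -953/40 kN·m ≈ -23.825000 kN·m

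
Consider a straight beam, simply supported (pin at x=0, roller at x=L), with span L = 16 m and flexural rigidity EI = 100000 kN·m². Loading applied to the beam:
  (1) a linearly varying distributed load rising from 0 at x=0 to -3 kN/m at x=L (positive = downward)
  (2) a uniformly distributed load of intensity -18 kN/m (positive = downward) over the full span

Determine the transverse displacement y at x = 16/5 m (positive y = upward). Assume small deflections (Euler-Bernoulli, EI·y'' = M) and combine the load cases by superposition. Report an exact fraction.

Load 1 — triangular load w₀=-3 kN/m (0→w₀ over full span):
  y_1 = -w₀x(7L⁴-10L²x²+3x⁴)/(360LEI) = -(-3)·(16/5)·(7·16⁴-10·16²·(16/5)²+3·(16/5)⁴)/(360·16·100000) = 352256/48828125 m
Load 2 — uniform load w=-18 kN/m over full span:
  y_2 = -wx(L³-2Lx²+x³)/(24EI) = -(-18)·(16/5)·(16³-2·16·(16/5)²+(16/5)³)/(24·100000) = 178176/1953125 m
Superposition: y = Σ y_i = 4806656/48828125 m ≈ 0.098440 m

y(16/5) = 4806656/48828125 m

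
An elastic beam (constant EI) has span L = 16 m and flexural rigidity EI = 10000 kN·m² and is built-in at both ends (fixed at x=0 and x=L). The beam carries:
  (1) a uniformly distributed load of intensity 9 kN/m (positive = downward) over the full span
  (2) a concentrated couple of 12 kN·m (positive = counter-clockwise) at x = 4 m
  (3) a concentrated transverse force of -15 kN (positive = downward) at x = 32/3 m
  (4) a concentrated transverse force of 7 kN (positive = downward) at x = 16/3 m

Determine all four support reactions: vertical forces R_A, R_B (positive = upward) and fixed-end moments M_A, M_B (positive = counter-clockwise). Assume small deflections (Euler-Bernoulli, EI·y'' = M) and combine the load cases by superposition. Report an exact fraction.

R_A = 64057/864 kN, M_A = 20365/108 kN·m, R_B = 53447/864 kN, M_B = -17387/108 kN·m

Load 1 — uniform load w=9 kN/m over full span:
  R_A = wL/2 = 9·16/2 = 72 kN
  M_A = wL²/12 = 9·16²/12 = 192 kN·m
  R_B = wL/2 = 9·16/2 = 72 kN
  M_B = -wL²/12 = -9·16²/12 = -192 kN·m
Load 2 — applied couple M₀=12 kN·m at a=4 m (b=L-a=12):
  R_A = 6M₀ab/L³ = 6·12·4·12/16³ = 27/32 kN
  M_A = M₀b(2a-b)/L² = 12·12·(2·4-12)/16² = -9/4 kN·m
  R_B = -6M₀ab/L³ = -6·12·4·12/16³ = -27/32 kN
  M_B = M₀a(2b-a)/L² = 12·4·(2·12-4)/16² = 15/4 kN·m
Load 3 — point force P=-15 kN at a=32/3 m (b=L-a=16/3):
  R_A = Pb²(3a+b)/L³ = (-15)·(16/3)²·(3·(32/3)+(16/3))/16³ = -35/9 kN
  M_A = Pab²/L² = (-15)·(32/3)·(16/3)²/16² = -160/9 kN·m
  R_B = Pa²(a+3b)/L³ = (-15)·(32/3)²·((32/3)+3·(16/3))/16³ = -100/9 kN
  M_B = -Pa²b/L² = -(-15)·(32/3)²·(16/3)/16² = 320/9 kN·m
Load 4 — point force P=7 kN at a=16/3 m (b=L-a=32/3):
  R_A = Pb²(3a+b)/L³ = 7·(32/3)²·(3·(16/3)+(32/3))/16³ = 140/27 kN
  M_A = Pab²/L² = 7·(16/3)·(32/3)²/16² = 448/27 kN·m
  R_B = Pa²(a+3b)/L³ = 7·(16/3)²·((16/3)+3·(32/3))/16³ = 49/27 kN
  M_B = -Pa²b/L² = -7·(16/3)²·(32/3)/16² = -224/27 kN·m
Superposition: R_A = 64057/864 kN, M_A = 20365/108 kN·m, R_B = 53447/864 kN, M_B = -17387/108 kN·m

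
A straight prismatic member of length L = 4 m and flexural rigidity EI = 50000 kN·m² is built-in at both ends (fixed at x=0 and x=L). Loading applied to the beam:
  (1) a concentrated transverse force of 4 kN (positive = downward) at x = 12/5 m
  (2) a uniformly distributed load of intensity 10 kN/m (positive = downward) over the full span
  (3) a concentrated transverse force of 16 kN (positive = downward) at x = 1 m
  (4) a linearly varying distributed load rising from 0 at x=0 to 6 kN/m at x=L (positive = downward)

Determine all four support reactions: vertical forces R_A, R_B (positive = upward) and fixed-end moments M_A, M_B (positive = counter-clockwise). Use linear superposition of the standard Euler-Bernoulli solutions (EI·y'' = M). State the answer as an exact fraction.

R_A = 9627/250 kN, M_A = 10151/375 kN·m, R_B = 8373/250 kN, M_B = -8789/375 kN·m

Load 1 — point force P=4 kN at a=12/5 m (b=L-a=8/5):
  R_A = Pb²(3a+b)/L³ = 4·(8/5)²·(3·(12/5)+(8/5))/4³ = 176/125 kN
  M_A = Pab²/L² = 4·(12/5)·(8/5)²/4² = 192/125 kN·m
  R_B = Pa²(a+3b)/L³ = 4·(12/5)²·((12/5)+3·(8/5))/4³ = 324/125 kN
  M_B = -Pa²b/L² = -4·(12/5)²·(8/5)/4² = -288/125 kN·m
Load 2 — uniform load w=10 kN/m over full span:
  R_A = wL/2 = 10·4/2 = 20 kN
  M_A = wL²/12 = 10·4²/12 = 40/3 kN·m
  R_B = wL/2 = 10·4/2 = 20 kN
  M_B = -wL²/12 = -10·4²/12 = -40/3 kN·m
Load 3 — point force P=16 kN at a=1 m (b=L-a=3):
  R_A = Pb²(3a+b)/L³ = 16·3²·(3·1+3)/4³ = 27/2 kN
  M_A = Pab²/L² = 16·1·3²/4² = 9 kN·m
  R_B = Pa²(a+3b)/L³ = 16·1²·(1+3·3)/4³ = 5/2 kN
  M_B = -Pa²b/L² = -16·1²·3/4² = -3 kN·m
Load 4 — triangular load w₀=6 kN/m (0→w₀ over full span):
  R_A = 3w₀L/20 = 3·6·4/20 = 18/5 kN
  M_A = w₀L²/30 = 6·4²/30 = 16/5 kN·m
  R_B = 7w₀L/20 = 7·6·4/20 = 42/5 kN
  M_B = -w₀L²/20 = -6·4²/20 = -24/5 kN·m
Superposition: R_A = 9627/250 kN, M_A = 10151/375 kN·m, R_B = 8373/250 kN, M_B = -8789/375 kN·m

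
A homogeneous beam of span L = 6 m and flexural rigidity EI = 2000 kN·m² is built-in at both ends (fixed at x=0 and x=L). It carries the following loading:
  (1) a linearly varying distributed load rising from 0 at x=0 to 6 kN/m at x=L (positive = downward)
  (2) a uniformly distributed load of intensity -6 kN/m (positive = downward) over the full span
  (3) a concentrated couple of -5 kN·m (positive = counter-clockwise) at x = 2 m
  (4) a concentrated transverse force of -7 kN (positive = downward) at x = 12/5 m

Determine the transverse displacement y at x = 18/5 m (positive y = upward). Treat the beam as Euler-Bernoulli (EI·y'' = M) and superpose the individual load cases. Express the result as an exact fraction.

Load 1 — triangular load w₀=6 kN/m (0→w₀ over full span):
  y_1 = -w₀x²(L-x)²(x+2L)/(120LEI) = -6·(18/5)²·(6-(18/5))²·((18/5)+2·6)/(120·6·2000) = -9477/1953125 m
Load 2 — uniform load w=-6 kN/m over full span:
  y_2 = -wx²(L-x)²/(24EI) = -(-6)·(18/5)²·(6-(18/5))²/(24·2000) = 729/78125 m
Load 3 — applied couple M₀=-5 kN·m at a=2 m (b=L-a=4):
  y_3 = (R_Ax³/6 - M_Ax²/2 - M₀(x-a)²/2)/EI  [x>a] with R_A=-10/9, M_A=0 = ((-10/9)·(18/5)³/6 - 0·(18/5)²/2 - (-5)·((18/5)-2)²/2)/2000 = -7/6250 m
Load 4 — point force P=-7 kN at a=12/5 m (b=L-a=18/5):
  y_4 = -Pa²(L-x)²(3bL-(3b+a)(L-x))/(6L³EI)  [x>a] = -(-7)·(12/5)²·(6-(18/5))²·(3·(18/5)·6-(3·(18/5)+(12/5))·(6-(18/5)))/(6·6³·2000) = 5796/1953125 m
Superposition: y = Σ y_i = 24713/3906250 m ≈ 0.006327 m

y(18/5) = 24713/3906250 m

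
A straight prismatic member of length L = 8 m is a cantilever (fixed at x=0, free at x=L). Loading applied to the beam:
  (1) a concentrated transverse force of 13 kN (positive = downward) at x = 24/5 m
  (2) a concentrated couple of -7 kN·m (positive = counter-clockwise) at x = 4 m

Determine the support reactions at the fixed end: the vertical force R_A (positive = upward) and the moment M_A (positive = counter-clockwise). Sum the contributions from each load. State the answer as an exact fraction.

Load 1 — point force P=13 kN at a=24/5 m (b=L-a=16/5):
  R_A = P = 13 kN
  M_A = Pa = 13·(24/5) = 312/5 kN·m
Load 2 — applied couple M₀=-7 kN·m at a=4 m (b=L-a=4):
  R_A = 0 kN
  M_A = -M₀ = -(-7) = 7 kN·m
Superposition: R_A = 13 kN, M_A = 347/5 kN·m

R_A = 13 kN, M_A = 347/5 kN·m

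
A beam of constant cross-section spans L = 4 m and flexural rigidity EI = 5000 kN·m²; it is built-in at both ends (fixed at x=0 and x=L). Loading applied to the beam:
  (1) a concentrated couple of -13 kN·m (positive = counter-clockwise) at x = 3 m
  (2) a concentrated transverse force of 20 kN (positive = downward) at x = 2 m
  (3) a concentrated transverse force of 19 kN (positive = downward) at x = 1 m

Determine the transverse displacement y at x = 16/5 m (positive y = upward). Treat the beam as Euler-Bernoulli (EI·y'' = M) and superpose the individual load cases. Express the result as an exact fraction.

y(16/5) = -803/1875000 m

Load 1 — applied couple M₀=-13 kN·m at a=3 m (b=L-a=1):
  y_1 = (R_Ax³/6 - M_Ax²/2 - M₀(x-a)²/2)/EI  [x>a] with R_A=-117/32, M_A=-65/16 = ((-117/32)·(16/5)³/6 - (-65/16)·(16/5)²/2 - (-13)·((16/5)-3)²/2)/5000 = 273/1250000 m
Load 2 — point force P=20 kN at a=2 m (b=L-a=2):
  y_2 = -Pa²(L-x)²(3bL-(3b+a)(L-x))/(6L³EI)  [x>a] = -20·2²·(4-(16/5))²·(3·2·4-(3·2+2)·(4-(16/5)))/(6·4³·5000) = -22/46875 m
Load 3 — point force P=19 kN at a=1 m (b=L-a=3):
  y_3 = -Pa²(L-x)²(3bL-(3b+a)(L-x))/(6L³EI)  [x>a] = -19·1²·(4-(16/5))²·(3·3·4-(3·3+1)·(4-(16/5)))/(6·4³·5000) = -133/750000 m
Superposition: y = Σ y_i = -803/1875000 m ≈ -0.000428 m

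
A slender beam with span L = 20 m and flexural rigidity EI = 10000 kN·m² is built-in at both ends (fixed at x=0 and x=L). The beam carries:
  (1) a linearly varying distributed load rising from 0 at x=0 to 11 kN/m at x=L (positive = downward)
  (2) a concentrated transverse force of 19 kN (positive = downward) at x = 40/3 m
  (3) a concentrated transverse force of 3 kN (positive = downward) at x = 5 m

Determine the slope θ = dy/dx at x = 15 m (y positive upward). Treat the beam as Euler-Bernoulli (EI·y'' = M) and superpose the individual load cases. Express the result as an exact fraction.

θ(15) = 10739/230400 rad

Load 1 — triangular load w₀=11 kN/m (0→w₀ over full span):
  θ_1 = -w₀(2x(L-x)(L-2x)(x+2L)+x²(L-x)²)/(120LEI) = -11·(2·15·(20-15)·(20-2·15)·(15+2·20)+15²·(20-15)²)/(120·20·10000) = 451/12800 rad
Load 2 — point force P=19 kN at a=40/3 m (b=L-a=20/3):
  θ_2 = Pa²(L-x)(2bL-(3b+a)(L-x))/(2L³EI)  [x>a] = 19·(40/3)²·(20-15)·(2·(20/3)·20-(3·(20/3)+(40/3))·(20-15))/(2·20³·10000) = 19/1800 rad
Load 3 — point force P=3 kN at a=5 m (b=L-a=15):
  θ_3 = Pa²(L-x)(2bL-(3b+a)(L-x))/(2L³EI)  [x>a] = 3·5²·(20-15)·(2·15·20-(3·15+5)·(20-15))/(2·20³·10000) = 21/25600 rad
Superposition: θ = Σ θ_i = 10739/230400 rad ≈ 0.046610 rad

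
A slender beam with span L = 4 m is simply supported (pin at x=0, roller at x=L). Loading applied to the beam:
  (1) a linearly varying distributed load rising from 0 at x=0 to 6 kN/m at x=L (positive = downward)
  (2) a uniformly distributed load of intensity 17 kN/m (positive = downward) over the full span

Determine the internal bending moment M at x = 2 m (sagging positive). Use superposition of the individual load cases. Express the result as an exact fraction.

M(2) = 40 kN·m

Load 1 — triangular load w₀=6 kN/m (0→w₀ over full span):
  M_1 = w₀Lx/6 - w₀x³/(6L) = 6·4·2/6 - 6·2³/(6·4) = 6 kN·m
Load 2 — uniform load w=17 kN/m over full span:
  M_2 = wx(L-x)/2 = 17·2·(4-2)/2 = 34 kN·m
Superposition: M = Σ M_i = 40 kN·m ≈ 40.000000 kN·m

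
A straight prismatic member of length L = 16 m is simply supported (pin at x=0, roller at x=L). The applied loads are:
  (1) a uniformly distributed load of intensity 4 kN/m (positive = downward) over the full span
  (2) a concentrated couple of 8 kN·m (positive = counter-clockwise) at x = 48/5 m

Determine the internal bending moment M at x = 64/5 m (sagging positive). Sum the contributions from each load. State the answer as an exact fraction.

Load 1 — uniform load w=4 kN/m over full span:
  M_1 = wx(L-x)/2 = 4·(64/5)·(16-(64/5))/2 = 2048/25 kN·m
Load 2 — applied couple M₀=8 kN·m at a=48/5 m (b=L-a=32/5):
  M_2 = M₀x/L - M₀  [x>a] = 8·(64/5)/16 - 8 = -8/5 kN·m
Superposition: M = Σ M_i = 2008/25 kN·m ≈ 80.320000 kN·m

M(64/5) = 2008/25 kN·m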